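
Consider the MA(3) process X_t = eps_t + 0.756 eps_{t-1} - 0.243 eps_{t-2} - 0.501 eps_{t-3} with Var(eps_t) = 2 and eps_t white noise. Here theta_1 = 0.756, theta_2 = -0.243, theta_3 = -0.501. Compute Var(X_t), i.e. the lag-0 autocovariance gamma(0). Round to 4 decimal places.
\gamma(0) = 3.7632

For an MA(q) process X_t = eps_t + sum_i theta_i eps_{t-i} with
Var(eps_t) = sigma^2, the variance is
  gamma(0) = sigma^2 * (1 + sum_i theta_i^2).
  sum_i theta_i^2 = (0.756)^2 + (-0.243)^2 + (-0.501)^2 = 0.571536 + 0.059049 + 0.251001 = 0.881586.
  gamma(0) = 2 * (1 + 0.881586) = 2 * 1.881586 = 3.763172, which rounds to 3.7632.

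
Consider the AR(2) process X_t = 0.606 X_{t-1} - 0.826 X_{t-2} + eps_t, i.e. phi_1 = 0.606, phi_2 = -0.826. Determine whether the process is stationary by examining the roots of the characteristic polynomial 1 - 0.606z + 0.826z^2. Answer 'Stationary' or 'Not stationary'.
\text{Stationary}

The AR(p) characteristic polynomial is P(z) = 1 - 0.606z + 0.826z^2.
Stationarity requires all roots to lie outside the unit circle, i.e. |z| > 1 for every root.
Set 1 + (-0.606) z + (0.826) z^2 = 0, i.e. a z^2 + b z + c = 0 with a = 0.826, b = -0.606, c = 1.
Discriminant D = b^2 - 4ac = (-0.606)^2 - 4*(0.826)*1 = 0.367236 - (3.304) = -2.936764.
D < 0, so the roots are the complex-conjugate pair z = (-b +/- i sqrt(-D)) / (2a) = 0.3668 +/- 1.0373i.
For a conjugate pair |z|^2 = z * conj(z) = (product of roots) = c/a = 1/(0.826) = 1.210654, so |z| = sqrt(1.210654) = 1.1003 for both roots.
Moduli of all roots: 1.1003, 1.1003.
All moduli strictly greater than 1? Yes.
Verdict: Stationary.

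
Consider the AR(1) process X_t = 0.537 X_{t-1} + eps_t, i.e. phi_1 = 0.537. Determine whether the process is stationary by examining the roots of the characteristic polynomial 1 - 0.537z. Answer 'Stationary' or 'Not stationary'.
\text{Stationary}

The AR(p) characteristic polynomial is P(z) = 1 - 0.537z.
Stationarity requires all roots to lie outside the unit circle, i.e. |z| > 1 for every root.
This is linear in z: 1 + (-0.537) z = 0  =>  z = -1/(-0.537) = 1.862197,  |z| = 1.862197.
Moduli of all roots: 1.8622.
All moduli strictly greater than 1? Yes.
Verdict: Stationary.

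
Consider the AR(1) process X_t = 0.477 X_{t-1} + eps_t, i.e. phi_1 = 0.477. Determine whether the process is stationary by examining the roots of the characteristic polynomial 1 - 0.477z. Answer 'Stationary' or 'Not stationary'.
\text{Stationary}

The AR(p) characteristic polynomial is P(z) = 1 - 0.477z.
Stationarity requires all roots to lie outside the unit circle, i.e. |z| > 1 for every root.
This is linear in z: 1 + (-0.477) z = 0  =>  z = -1/(-0.477) = 2.096436,  |z| = 2.096436.
Moduli of all roots: 2.0964.
All moduli strictly greater than 1? Yes.
Verdict: Stationary.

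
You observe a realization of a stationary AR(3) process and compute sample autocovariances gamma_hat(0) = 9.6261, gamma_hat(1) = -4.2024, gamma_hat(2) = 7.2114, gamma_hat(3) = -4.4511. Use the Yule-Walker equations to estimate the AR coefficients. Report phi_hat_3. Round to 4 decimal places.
\hat\phi_{3} = -0.1410

The Yule-Walker equations for an AR(p) process read, in matrix form,
  Gamma_p phi = r_p,   with   (Gamma_p)_{ij} = gamma(|i - j|),
                       (r_p)_i = gamma(i),   i,j = 1..p.
Substitute the sample gammas (Toeplitz matrix and right-hand side of size 3):
  Gamma_p = [[9.6261, -4.2024, 7.2114], [-4.2024, 9.6261, -4.2024], [7.2114, -4.2024, 9.6261]]
  r_p     = [-4.2024, 7.2114, -4.4511]
Written out (R1..R3):
  (R1) 9.6261 phi_1 - 4.2024 phi_2 + 7.2114 phi_3 = -4.2024
  (R2) -4.2024 phi_1 + 9.6261 phi_2 - 4.2024 phi_3 = 7.2114
  (R3) 7.2114 phi_1 - 4.2024 phi_2 + 9.6261 phi_3 = -4.4511
Gaussian elimination:
  R2 <- R2 - (-4.2024/9.6261) R1 = R2 - (-0.436563) R1:  7.791487 phi_2 - 1.054169 phi_3 = 5.376787
  R3 <- R3 - (7.2114/9.6261) R1 = R3 - (0.749151) R1:  -1.054169 phi_2 + 4.223674 phi_3 = -1.302869
  R3 <- R3 - (-1.054169/7.791487) R2 = R3 - (-0.135298) R2:  4.081048 phi_3 = -0.575403
Back-substitution:
  phi_hat_3 = -0.575403 / 4.081048 = -0.140994
  phi_hat_2 = (5.376787 - (-1.054169)(-0.140994)) / 7.791487 = 0.671009
  phi_hat_1 = (-4.2024 - (-4.2024)(0.671009) - (7.2114)(-0.140994)) / 9.6261 = -0.038
So phi_hat = [-0.0380, 0.6710, -0.1410].
Therefore phi_hat_3 = -0.1410.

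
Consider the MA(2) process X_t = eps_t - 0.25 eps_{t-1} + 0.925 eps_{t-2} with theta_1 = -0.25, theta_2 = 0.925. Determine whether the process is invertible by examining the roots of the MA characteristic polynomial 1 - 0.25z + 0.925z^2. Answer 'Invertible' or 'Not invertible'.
\text{Invertible}

The MA(q) characteristic polynomial is P(z) = 1 - 0.25z + 0.925z^2.
Invertibility requires all roots to lie outside the unit circle, i.e. |z| > 1 for every root.
Set 1 + (-0.25) z + (0.925) z^2 = 0, i.e. a z^2 + b z + c = 0 with a = 0.925, b = -0.25, c = 1.
Discriminant D = b^2 - 4ac = (-0.25)^2 - 4*(0.925)*1 = 0.0625 - (3.7) = -3.6375.
D < 0, so the roots are the complex-conjugate pair z = (-b +/- i sqrt(-D)) / (2a) = 0.1351 +/- 1.0309i.
For a conjugate pair |z|^2 = z * conj(z) = (product of roots) = c/a = 1/(0.925) = 1.081081, so |z| = sqrt(1.081081) = 1.0398 for both roots.
Moduli of all roots: 1.0398, 1.0398.
All moduli strictly greater than 1? Yes.
Verdict: Invertible.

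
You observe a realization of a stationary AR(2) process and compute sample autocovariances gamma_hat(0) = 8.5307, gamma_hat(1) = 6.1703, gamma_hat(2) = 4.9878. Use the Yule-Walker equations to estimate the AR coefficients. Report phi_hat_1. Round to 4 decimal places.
\hat\phi_{1} = 0.6300

The Yule-Walker equations for an AR(p) process read, in matrix form,
  Gamma_p phi = r_p,   with   (Gamma_p)_{ij} = gamma(|i - j|),
                       (r_p)_i = gamma(i),   i,j = 1..p.
Substitute the sample gammas (Toeplitz matrix and right-hand side of size 2):
  Gamma_p = [[8.5307, 6.1703], [6.1703, 8.5307]]
  r_p     = [6.1703, 4.9878]
Written out:
  8.5307 phi_1 + 6.1703 phi_2 = 6.1703
  6.1703 phi_1 + 8.5307 phi_2 = 4.9878
Solve by Cramer's rule:
  det = gamma(0)^2 - gamma(1)^2 = (8.5307)^2 - (6.1703)^2 = 72.77284249 - 38.07260209 = 34.7002404
  phi_hat_1 = [gamma(1) gamma(0) - gamma(1) gamma(2)] / det = [(6.1703)(8.5307) - (6.1703)(4.9878)] / 34.7002404 = 21.86075587 / 34.7002404 = 0.63
  phi_hat_2 = [gamma(0) gamma(2) - gamma(1)^2] / det = [(8.5307)(4.9878) - (6.1703)^2] / 34.7002404 = 4.47682337 / 34.7002404 = 0.129
So phi_hat = [0.6300, 0.1290].
Therefore phi_hat_1 = 0.6300.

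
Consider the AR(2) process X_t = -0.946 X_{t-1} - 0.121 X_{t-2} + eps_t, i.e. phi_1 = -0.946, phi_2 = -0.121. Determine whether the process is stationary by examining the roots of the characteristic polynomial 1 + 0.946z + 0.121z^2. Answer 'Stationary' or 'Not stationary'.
\text{Stationary}

The AR(p) characteristic polynomial is P(z) = 1 + 0.946z + 0.121z^2.
Stationarity requires all roots to lie outside the unit circle, i.e. |z| > 1 for every root.
Set 1 + (0.946) z + (0.121) z^2 = 0, i.e. a z^2 + b z + c = 0 with a = 0.121, b = 0.946, c = 1.
Discriminant D = b^2 - 4ac = (0.946)^2 - 4*(0.121)*1 = 0.894916 - (0.484) = 0.410916.
D >= 0, so the roots are real: z = (-b +/- sqrt(D)) / (2a) = (-0.946 +/- 0.641027) / (0.242).
  z_1 = (-0.946 + 0.641027) / (0.242) = -1.2602,   |z_1| = 1.2602.
  z_2 = (-0.946 - 0.641027) / (0.242) = -6.558,   |z_2| = 6.558.
Moduli of all roots: 1.2602, 6.5580.
All moduli strictly greater than 1? Yes.
Verdict: Stationary.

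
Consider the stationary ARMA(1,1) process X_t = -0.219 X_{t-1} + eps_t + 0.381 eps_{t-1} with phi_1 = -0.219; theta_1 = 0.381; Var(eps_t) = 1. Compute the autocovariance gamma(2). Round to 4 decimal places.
\gamma(2) = -0.0342

Multiply the model equation by X_{t-k} and take expectations. With theta_0 = psi_0 = 1 and psi_j the MA(infinity) weights, this gives
  gamma(k) - sum_i phi_i gamma(k-i) = c_k,
  c_k = sigma^2 * sum_{j=k..q} theta_j psi_{j-k}   (c_k = 0 for k > q),
using gamma(-m) = gamma(m).
psi-weights needed (psi_j = theta_j + sum_i phi_i psi_{j-i}):
  psi_1 = theta_1 + phi_1 = 0.381 + (-0.219) = 0.162
Right-hand sides:
  c_0 = sigma^2 (1 + theta_1 psi_1) = 1 * (1 + (0.381)(0.162)) = 1 * 1.061722 = 1.061722
  c_1 = sigma^2 theta_1 = 1 * (0.381) = 0.381
  c_2 = 0
Equations for k = 0 and k = 1 (AR order 1):
  gamma(0) = phi_1 gamma(1) + c_0
  gamma(1) = phi_1 gamma(0) + c_1
Substituting the second into the first: gamma(0) (1 - phi_1^2) = c_0 + phi_1 c_1, so
  gamma(0) = (c_0 + phi_1 c_1) / (1 - phi_1^2) = (1.061722 + (-0.219)(0.381)) / (1 - (-0.219)^2) = 0.978283 / 0.952039 = 1.027566.
  gamma(1) = phi_1 gamma(0) + c_1 = (-0.219)(1.027566) + (0.381) = 0.155963.
For k = 2 (> q): gamma(2) = phi_1 gamma(1) = (-0.219)(0.155963) = -0.034156.
Therefore gamma(2) = -0.0342 (to 4 decimal places).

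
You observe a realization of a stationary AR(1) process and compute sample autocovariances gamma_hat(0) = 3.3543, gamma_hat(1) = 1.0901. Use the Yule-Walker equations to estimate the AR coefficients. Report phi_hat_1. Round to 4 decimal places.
\hat\phi_{1} = 0.3250

The Yule-Walker equations for an AR(p) process read, in matrix form,
  Gamma_p phi = r_p,   with   (Gamma_p)_{ij} = gamma(|i - j|),
                       (r_p)_i = gamma(i),   i,j = 1..p.
Substitute the sample gammas (Toeplitz matrix and right-hand side of size 1):
  Gamma_p = [[3.3543]]
  r_p     = [1.0901]
With p = 1 this is the single equation gamma(0) phi_1 = gamma(1):
  phi_hat_1 = gamma(1) / gamma(0) = 1.0901 / 3.3543 = 0.3250.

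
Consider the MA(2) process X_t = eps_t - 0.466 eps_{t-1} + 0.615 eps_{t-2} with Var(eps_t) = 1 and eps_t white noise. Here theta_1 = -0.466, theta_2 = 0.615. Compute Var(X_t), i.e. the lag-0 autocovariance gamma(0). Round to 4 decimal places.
\gamma(0) = 1.5954

For an MA(q) process X_t = eps_t + sum_i theta_i eps_{t-i} with
Var(eps_t) = sigma^2, the variance is
  gamma(0) = sigma^2 * (1 + sum_i theta_i^2).
  sum_i theta_i^2 = (-0.466)^2 + (0.615)^2 = 0.217156 + 0.378225 = 0.595381.
  gamma(0) = 1 * (1 + 0.595381) = 1 * 1.595381 = 1.595381, which rounds to 1.5954.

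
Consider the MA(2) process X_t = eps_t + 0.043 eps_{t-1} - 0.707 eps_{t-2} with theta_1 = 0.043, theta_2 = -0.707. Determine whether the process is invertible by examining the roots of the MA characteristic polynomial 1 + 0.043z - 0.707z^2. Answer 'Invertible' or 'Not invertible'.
\text{Invertible}

The MA(q) characteristic polynomial is P(z) = 1 + 0.043z - 0.707z^2.
Invertibility requires all roots to lie outside the unit circle, i.e. |z| > 1 for every root.
Set 1 + (0.043) z + (-0.707) z^2 = 0, i.e. a z^2 + b z + c = 0 with a = -0.707, b = 0.043, c = 1.
Discriminant D = b^2 - 4ac = (0.043)^2 - 4*(-0.707)*1 = 0.001849 - (-2.828) = 2.829849.
D >= 0, so the roots are real: z = (-b +/- sqrt(D)) / (2a) = (-0.043 +/- 1.682216) / (-1.414).
  z_1 = (-0.043 + 1.682216) / (-1.414) = -1.1593,   |z_1| = 1.1593.
  z_2 = (-0.043 - 1.682216) / (-1.414) = 1.2201,   |z_2| = 1.2201.
Moduli of all roots: 1.1593, 1.2201.
All moduli strictly greater than 1? Yes.
Verdict: Invertible.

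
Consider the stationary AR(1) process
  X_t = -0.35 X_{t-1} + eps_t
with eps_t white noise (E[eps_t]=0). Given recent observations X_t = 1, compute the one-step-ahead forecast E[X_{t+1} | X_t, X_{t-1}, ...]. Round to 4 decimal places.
E[X_{t+1} \mid \mathcal F_t] = -0.3500

For an AR(p) model X_t = c + sum_i phi_i X_{t-i} + eps_t, the
one-step-ahead conditional mean is
  E[X_{t+1} | X_t, ...] = c + sum_i phi_i X_{t+1-i}.
Substitute known values:
  E[X_{t+1} | ...] = (-0.35) * (1)
                   = -0.3500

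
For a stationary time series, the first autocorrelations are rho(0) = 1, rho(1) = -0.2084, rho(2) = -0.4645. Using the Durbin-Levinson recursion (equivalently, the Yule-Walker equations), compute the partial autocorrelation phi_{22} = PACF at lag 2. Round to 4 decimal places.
\phi_{22} = -0.5310

The PACF at lag k is phi_{kk}, the last component of the solution
to the Yule-Walker system G_k phi = r_k where
  (G_k)_{ij} = rho(|i - j|), (r_k)_i = rho(i), i,j = 1..k.
Equivalently, Durbin-Levinson gives phi_{kk} iteratively:
  phi_{11} = rho(1)
  phi_{kk} = [rho(k) - sum_{j=1..k-1} phi_{k-1,j} rho(k-j)]
            / [1 - sum_{j=1..k-1} phi_{k-1,j} rho(j)],
  phi_{k,j} = phi_{k-1,j} - phi_{kk} phi_{k-1,k-j},  j = 1..k-1.
Step k = 1:
  phi_11 = rho(1) = -0.2084.
Step k = 2:
  phi_22 = [rho(2) - phi_11 rho(1)] / [1 - phi_11 rho(1)] = [-0.4645 - (-0.2084)(-0.2084)] / [1 - (-0.2084)(-0.2084)]
         = -0.50793056 / 0.95656944 = -0.531.
Therefore phi_{22} = -0.5310.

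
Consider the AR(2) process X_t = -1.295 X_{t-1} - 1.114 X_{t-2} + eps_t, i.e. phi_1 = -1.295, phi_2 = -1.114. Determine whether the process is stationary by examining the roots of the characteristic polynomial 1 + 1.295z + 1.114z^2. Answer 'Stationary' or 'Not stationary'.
\text{Not stationary}

The AR(p) characteristic polynomial is P(z) = 1 + 1.295z + 1.114z^2.
Stationarity requires all roots to lie outside the unit circle, i.e. |z| > 1 for every root.
Set 1 + (1.295) z + (1.114) z^2 = 0, i.e. a z^2 + b z + c = 0 with a = 1.114, b = 1.295, c = 1.
Discriminant D = b^2 - 4ac = (1.295)^2 - 4*(1.114)*1 = 1.677025 - (4.456) = -2.778975.
D < 0, so the roots are the complex-conjugate pair z = (-b +/- i sqrt(-D)) / (2a) = -0.5812 +/- 0.7482i.
For a conjugate pair |z|^2 = z * conj(z) = (product of roots) = c/a = 1/(1.114) = 0.897666, so |z| = sqrt(0.897666) = 0.9475 for both roots.
Moduli of all roots: 0.9475, 0.9475.
All moduli strictly greater than 1? No.
Verdict: Not stationary.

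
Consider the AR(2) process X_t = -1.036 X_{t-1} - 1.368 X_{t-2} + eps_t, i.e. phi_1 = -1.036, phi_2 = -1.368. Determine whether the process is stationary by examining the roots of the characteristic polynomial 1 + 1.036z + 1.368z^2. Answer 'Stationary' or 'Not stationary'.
\text{Not stationary}

The AR(p) characteristic polynomial is P(z) = 1 + 1.036z + 1.368z^2.
Stationarity requires all roots to lie outside the unit circle, i.e. |z| > 1 for every root.
Set 1 + (1.036) z + (1.368) z^2 = 0, i.e. a z^2 + b z + c = 0 with a = 1.368, b = 1.036, c = 1.
Discriminant D = b^2 - 4ac = (1.036)^2 - 4*(1.368)*1 = 1.073296 - (5.472) = -4.398704.
D < 0, so the roots are the complex-conjugate pair z = (-b +/- i sqrt(-D)) / (2a) = -0.3787 +/- 0.7666i.
For a conjugate pair |z|^2 = z * conj(z) = (product of roots) = c/a = 1/(1.368) = 0.730994, so |z| = sqrt(0.730994) = 0.855 for both roots.
Moduli of all roots: 0.8550, 0.8550.
All moduli strictly greater than 1? No.
Verdict: Not stationary.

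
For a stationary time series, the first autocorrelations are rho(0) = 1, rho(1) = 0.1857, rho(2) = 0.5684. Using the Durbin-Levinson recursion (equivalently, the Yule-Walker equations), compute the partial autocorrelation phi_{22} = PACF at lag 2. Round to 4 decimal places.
\phi_{22} = 0.5530

The PACF at lag k is phi_{kk}, the last component of the solution
to the Yule-Walker system G_k phi = r_k where
  (G_k)_{ij} = rho(|i - j|), (r_k)_i = rho(i), i,j = 1..k.
Equivalently, Durbin-Levinson gives phi_{kk} iteratively:
  phi_{11} = rho(1)
  phi_{kk} = [rho(k) - sum_{j=1..k-1} phi_{k-1,j} rho(k-j)]
            / [1 - sum_{j=1..k-1} phi_{k-1,j} rho(j)],
  phi_{k,j} = phi_{k-1,j} - phi_{kk} phi_{k-1,k-j},  j = 1..k-1.
Step k = 1:
  phi_11 = rho(1) = 0.1857.
Step k = 2:
  phi_22 = [rho(2) - phi_11 rho(1)] / [1 - phi_11 rho(1)] = [0.5684 - (0.1857)(0.1857)] / [1 - (0.1857)(0.1857)]
         = 0.53391551 / 0.96551551 = 0.553.
Therefore phi_{22} = 0.5530.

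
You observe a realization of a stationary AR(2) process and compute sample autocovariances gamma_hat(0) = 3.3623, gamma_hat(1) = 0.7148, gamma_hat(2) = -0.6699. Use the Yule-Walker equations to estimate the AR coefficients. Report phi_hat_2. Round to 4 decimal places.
\hat\phi_{2} = -0.2560

The Yule-Walker equations for an AR(p) process read, in matrix form,
  Gamma_p phi = r_p,   with   (Gamma_p)_{ij} = gamma(|i - j|),
                       (r_p)_i = gamma(i),   i,j = 1..p.
Substitute the sample gammas (Toeplitz matrix and right-hand side of size 2):
  Gamma_p = [[3.3623, 0.7148], [0.7148, 3.3623]]
  r_p     = [0.7148, -0.6699]
Written out:
  3.3623 phi_1 + 0.7148 phi_2 = 0.7148
  0.7148 phi_1 + 3.3623 phi_2 = -0.6699
Solve by Cramer's rule:
  det = gamma(0)^2 - gamma(1)^2 = (3.3623)^2 - (0.7148)^2 = 11.30506129 - 0.51093904 = 10.79412225
  phi_hat_1 = [gamma(1) gamma(0) - gamma(1) gamma(2)] / det = [(0.7148)(3.3623) - (0.7148)(-0.6699)] / 10.79412225 = 2.88221656 / 10.79412225 = 0.267
  phi_hat_2 = [gamma(0) gamma(2) - gamma(1)^2] / det = [(3.3623)(-0.6699) - (0.7148)^2] / 10.79412225 = -2.76334381 / 10.79412225 = -0.256
So phi_hat = [0.2670, -0.2560].
Therefore phi_hat_2 = -0.2560.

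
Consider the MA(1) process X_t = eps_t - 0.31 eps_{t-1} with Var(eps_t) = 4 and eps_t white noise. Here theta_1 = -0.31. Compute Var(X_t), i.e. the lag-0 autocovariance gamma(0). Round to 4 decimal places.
\gamma(0) = 4.3844

For an MA(q) process X_t = eps_t + sum_i theta_i eps_{t-i} with
Var(eps_t) = sigma^2, the variance is
  gamma(0) = sigma^2 * (1 + sum_i theta_i^2).
  sum_i theta_i^2 = (-0.31)^2 = 0.0961.
  gamma(0) = 4 * (1 + 0.0961) = 4 * 1.0961 = 4.3844.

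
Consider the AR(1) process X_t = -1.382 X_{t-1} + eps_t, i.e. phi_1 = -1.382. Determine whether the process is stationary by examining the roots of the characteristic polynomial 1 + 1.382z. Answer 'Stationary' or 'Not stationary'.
\text{Not stationary}

The AR(p) characteristic polynomial is P(z) = 1 + 1.382z.
Stationarity requires all roots to lie outside the unit circle, i.e. |z| > 1 for every root.
This is linear in z: 1 + (1.382) z = 0  =>  z = -1/(1.382) = -0.723589,  |z| = 0.723589.
Moduli of all roots: 0.7236.
All moduli strictly greater than 1? No.
Verdict: Not stationary.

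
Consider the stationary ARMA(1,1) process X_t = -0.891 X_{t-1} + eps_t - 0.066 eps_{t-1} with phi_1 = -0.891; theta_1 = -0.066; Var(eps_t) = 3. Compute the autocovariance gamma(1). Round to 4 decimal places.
\gamma(1) = -14.7479

Multiply the model equation by X_{t-k} and take expectations. With theta_0 = psi_0 = 1 and psi_j the MA(infinity) weights, this gives
  gamma(k) - sum_i phi_i gamma(k-i) = c_k,
  c_k = sigma^2 * sum_{j=k..q} theta_j psi_{j-k}   (c_k = 0 for k > q),
using gamma(-m) = gamma(m).
psi-weights needed (psi_j = theta_j + sum_i phi_i psi_{j-i}):
  psi_1 = theta_1 + phi_1 = -0.066 + (-0.891) = -0.957
Right-hand sides:
  c_0 = sigma^2 (1 + theta_1 psi_1) = 3 * (1 + (-0.066)(-0.957)) = 3 * 1.063162 = 3.189486
  c_1 = sigma^2 theta_1 = 3 * (-0.066) = -0.198
  c_2 = 0
Equations for k = 0 and k = 1 (AR order 1):
  gamma(0) = phi_1 gamma(1) + c_0
  gamma(1) = phi_1 gamma(0) + c_1
Substituting the second into the first: gamma(0) (1 - phi_1^2) = c_0 + phi_1 c_1, so
  gamma(0) = (c_0 + phi_1 c_1) / (1 - phi_1^2) = (3.189486 + (-0.891)(-0.198)) / (1 - (-0.891)^2) = 3.365904 / 0.206119 = 16.329907.
  gamma(1) = phi_1 gamma(0) + c_1 = (-0.891)(16.329907) + (-0.198) = -14.747947.
Therefore gamma(1) = -14.7479 (to 4 decimal places).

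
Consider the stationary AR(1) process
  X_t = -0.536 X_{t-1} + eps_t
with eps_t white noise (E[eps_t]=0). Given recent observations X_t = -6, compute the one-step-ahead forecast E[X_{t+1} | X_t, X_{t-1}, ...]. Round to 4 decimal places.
E[X_{t+1} \mid \mathcal F_t] = 3.2160

For an AR(p) model X_t = c + sum_i phi_i X_{t-i} + eps_t, the
one-step-ahead conditional mean is
  E[X_{t+1} | X_t, ...] = c + sum_i phi_i X_{t+1-i}.
Substitute known values:
  E[X_{t+1} | ...] = (-0.536) * (-6)
                   = 3.2160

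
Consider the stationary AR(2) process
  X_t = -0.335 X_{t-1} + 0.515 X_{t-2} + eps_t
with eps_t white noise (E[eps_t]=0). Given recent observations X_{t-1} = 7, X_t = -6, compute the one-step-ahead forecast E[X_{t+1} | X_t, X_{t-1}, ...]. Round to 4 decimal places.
E[X_{t+1} \mid \mathcal F_t] = 5.6150

For an AR(p) model X_t = c + sum_i phi_i X_{t-i} + eps_t, the
one-step-ahead conditional mean is
  E[X_{t+1} | X_t, ...] = c + sum_i phi_i X_{t+1-i}.
Substitute known values:
  E[X_{t+1} | ...] = (-0.335) * (-6) + (0.515) * (7)
                   = 5.6150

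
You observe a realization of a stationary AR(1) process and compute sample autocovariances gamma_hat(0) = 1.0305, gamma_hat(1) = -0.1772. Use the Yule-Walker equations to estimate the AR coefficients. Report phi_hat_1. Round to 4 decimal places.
\hat\phi_{1} = -0.1720

The Yule-Walker equations for an AR(p) process read, in matrix form,
  Gamma_p phi = r_p,   with   (Gamma_p)_{ij} = gamma(|i - j|),
                       (r_p)_i = gamma(i),   i,j = 1..p.
Substitute the sample gammas (Toeplitz matrix and right-hand side of size 1):
  Gamma_p = [[1.0305]]
  r_p     = [-0.1772]
With p = 1 this is the single equation gamma(0) phi_1 = gamma(1):
  phi_hat_1 = gamma(1) / gamma(0) = -0.1772 / 1.0305 = -0.1720.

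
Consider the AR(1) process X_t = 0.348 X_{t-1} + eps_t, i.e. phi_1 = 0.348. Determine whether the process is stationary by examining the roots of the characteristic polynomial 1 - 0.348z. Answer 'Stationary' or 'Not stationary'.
\text{Stationary}

The AR(p) characteristic polynomial is P(z) = 1 - 0.348z.
Stationarity requires all roots to lie outside the unit circle, i.e. |z| > 1 for every root.
This is linear in z: 1 + (-0.348) z = 0  =>  z = -1/(-0.348) = 2.873563,  |z| = 2.873563.
Moduli of all roots: 2.8736.
All moduli strictly greater than 1? Yes.
Verdict: Stationary.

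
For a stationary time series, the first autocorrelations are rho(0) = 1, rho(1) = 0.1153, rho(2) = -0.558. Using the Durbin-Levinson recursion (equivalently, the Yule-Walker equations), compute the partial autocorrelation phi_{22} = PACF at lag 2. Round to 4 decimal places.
\phi_{22} = -0.5790

The PACF at lag k is phi_{kk}, the last component of the solution
to the Yule-Walker system G_k phi = r_k where
  (G_k)_{ij} = rho(|i - j|), (r_k)_i = rho(i), i,j = 1..k.
Equivalently, Durbin-Levinson gives phi_{kk} iteratively:
  phi_{11} = rho(1)
  phi_{kk} = [rho(k) - sum_{j=1..k-1} phi_{k-1,j} rho(k-j)]
            / [1 - sum_{j=1..k-1} phi_{k-1,j} rho(j)],
  phi_{k,j} = phi_{k-1,j} - phi_{kk} phi_{k-1,k-j},  j = 1..k-1.
Step k = 1:
  phi_11 = rho(1) = 0.1153.
Step k = 2:
  phi_22 = [rho(2) - phi_11 rho(1)] / [1 - phi_11 rho(1)] = [-0.558 - (0.1153)(0.1153)] / [1 - (0.1153)(0.1153)]
         = -0.57129409 / 0.98670591 = -0.579.
Therefore phi_{22} = -0.5790.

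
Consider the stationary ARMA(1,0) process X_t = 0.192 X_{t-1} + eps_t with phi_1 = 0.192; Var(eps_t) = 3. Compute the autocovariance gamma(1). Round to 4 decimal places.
\gamma(1) = 0.5980

Multiply the model equation by X_{t-k} and take expectations. With theta_0 = psi_0 = 1 and psi_j the MA(infinity) weights, this gives
  gamma(k) - sum_i phi_i gamma(k-i) = c_k,
  c_k = sigma^2 * sum_{j=k..q} theta_j psi_{j-k}   (c_k = 0 for k > q),
using gamma(-m) = gamma(m).
Pure AR (q = 0): c_0 = sigma^2 = 3, c_k = 0 for k >= 1.
Equations for k = 0 and k = 1 (AR order 1):
  gamma(0) = phi_1 gamma(1) + c_0
  gamma(1) = phi_1 gamma(0) + c_1
Substituting the second into the first: gamma(0) (1 - phi_1^2) = c_0 + phi_1 c_1, so
  gamma(0) = c_0 / (1 - phi_1^2) = 3 / (1 - (0.192)^2) = 3 / 0.963136 = 3.114825.
  gamma(1) = phi_1 gamma(0) = (0.192)(3.114825) = 0.598046.
Therefore gamma(1) = 0.5980 (to 4 decimal places).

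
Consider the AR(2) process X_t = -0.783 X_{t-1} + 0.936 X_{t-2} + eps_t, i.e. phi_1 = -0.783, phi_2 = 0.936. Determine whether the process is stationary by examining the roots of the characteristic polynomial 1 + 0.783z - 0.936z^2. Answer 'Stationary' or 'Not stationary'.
\text{Not stationary}

The AR(p) characteristic polynomial is P(z) = 1 + 0.783z - 0.936z^2.
Stationarity requires all roots to lie outside the unit circle, i.e. |z| > 1 for every root.
Set 1 + (0.783) z + (-0.936) z^2 = 0, i.e. a z^2 + b z + c = 0 with a = -0.936, b = 0.783, c = 1.
Discriminant D = b^2 - 4ac = (0.783)^2 - 4*(-0.936)*1 = 0.613089 - (-3.744) = 4.357089.
D >= 0, so the roots are real: z = (-b +/- sqrt(D)) / (2a) = (-0.783 +/- 2.087364) / (-1.872).
  z_1 = (-0.783 + 2.087364) / (-1.872) = -0.6968,   |z_1| = 0.6968.
  z_2 = (-0.783 - 2.087364) / (-1.872) = 1.5333,   |z_2| = 1.5333.
Moduli of all roots: 0.6968, 1.5333.
All moduli strictly greater than 1? No.
Verdict: Not stationary.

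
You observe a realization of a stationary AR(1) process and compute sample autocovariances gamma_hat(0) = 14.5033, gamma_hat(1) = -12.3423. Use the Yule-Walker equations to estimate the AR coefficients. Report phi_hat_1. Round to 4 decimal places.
\hat\phi_{1} = -0.8510

The Yule-Walker equations for an AR(p) process read, in matrix form,
  Gamma_p phi = r_p,   with   (Gamma_p)_{ij} = gamma(|i - j|),
                       (r_p)_i = gamma(i),   i,j = 1..p.
Substitute the sample gammas (Toeplitz matrix and right-hand side of size 1):
  Gamma_p = [[14.5033]]
  r_p     = [-12.3423]
With p = 1 this is the single equation gamma(0) phi_1 = gamma(1):
  phi_hat_1 = gamma(1) / gamma(0) = -12.3423 / 14.5033 = -0.8510.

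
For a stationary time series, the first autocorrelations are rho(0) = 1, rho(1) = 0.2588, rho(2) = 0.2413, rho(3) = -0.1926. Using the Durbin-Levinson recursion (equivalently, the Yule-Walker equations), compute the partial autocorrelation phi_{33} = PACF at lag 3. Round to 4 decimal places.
\phi_{33} = -0.3240

The PACF at lag k is phi_{kk}, the last component of the solution
to the Yule-Walker system G_k phi = r_k where
  (G_k)_{ij} = rho(|i - j|), (r_k)_i = rho(i), i,j = 1..k.
Equivalently, Durbin-Levinson gives phi_{kk} iteratively:
  phi_{11} = rho(1)
  phi_{kk} = [rho(k) - sum_{j=1..k-1} phi_{k-1,j} rho(k-j)]
            / [1 - sum_{j=1..k-1} phi_{k-1,j} rho(j)],
  phi_{k,j} = phi_{k-1,j} - phi_{kk} phi_{k-1,k-j},  j = 1..k-1.
Step k = 1:
  phi_11 = rho(1) = 0.2588.
Step k = 2:
  phi_22 = [rho(2) - phi_11 rho(1)] / [1 - phi_11 rho(1)] = [0.2413 - (0.2588)(0.2588)] / [1 - (0.2588)(0.2588)]
         = 0.17432256 / 0.93302256 = 0.186836.
  Update: phi_21 = phi_11 - phi_22 phi_11 = 0.2588 - (0.186836)(0.2588) = 0.210447.
Step k = 3:
  phi_33 = [rho(3) - phi_21 rho(2) - phi_22 rho(1)] / [1 - phi_21 rho(1) - phi_22 rho(2)]
    numerator   = -0.1926 - (0.210447)(0.2413) - (0.186836)(0.2588) = -0.29173406
    denominator = 1 - (0.210447)(0.2588) - (0.186836)(0.2413) = 0.90045276
  phi_33 = -0.29173406 / 0.90045276 = -0.324.
Therefore phi_{33} = -0.3240.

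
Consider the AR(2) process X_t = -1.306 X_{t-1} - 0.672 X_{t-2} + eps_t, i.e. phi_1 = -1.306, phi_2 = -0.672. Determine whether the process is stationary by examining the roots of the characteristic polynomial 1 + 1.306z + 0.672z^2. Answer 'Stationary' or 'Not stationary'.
\text{Stationary}

The AR(p) characteristic polynomial is P(z) = 1 + 1.306z + 0.672z^2.
Stationarity requires all roots to lie outside the unit circle, i.e. |z| > 1 for every root.
Set 1 + (1.306) z + (0.672) z^2 = 0, i.e. a z^2 + b z + c = 0 with a = 0.672, b = 1.306, c = 1.
Discriminant D = b^2 - 4ac = (1.306)^2 - 4*(0.672)*1 = 1.705636 - (2.688) = -0.982364.
D < 0, so the roots are the complex-conjugate pair z = (-b +/- i sqrt(-D)) / (2a) = -0.9717 +/- 0.7375i.
For a conjugate pair |z|^2 = z * conj(z) = (product of roots) = c/a = 1/(0.672) = 1.488095, so |z| = sqrt(1.488095) = 1.2199 for both roots.
Moduli of all roots: 1.2199, 1.2199.
All moduli strictly greater than 1? Yes.
Verdict: Stationary.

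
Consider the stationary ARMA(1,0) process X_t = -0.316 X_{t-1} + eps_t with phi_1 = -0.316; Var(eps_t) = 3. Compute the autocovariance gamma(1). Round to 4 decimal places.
\gamma(1) = -1.0532

Multiply the model equation by X_{t-k} and take expectations. With theta_0 = psi_0 = 1 and psi_j the MA(infinity) weights, this gives
  gamma(k) - sum_i phi_i gamma(k-i) = c_k,
  c_k = sigma^2 * sum_{j=k..q} theta_j psi_{j-k}   (c_k = 0 for k > q),
using gamma(-m) = gamma(m).
Pure AR (q = 0): c_0 = sigma^2 = 3, c_k = 0 for k >= 1.
Equations for k = 0 and k = 1 (AR order 1):
  gamma(0) = phi_1 gamma(1) + c_0
  gamma(1) = phi_1 gamma(0) + c_1
Substituting the second into the first: gamma(0) (1 - phi_1^2) = c_0 + phi_1 c_1, so
  gamma(0) = c_0 / (1 - phi_1^2) = 3 / (1 - (-0.316)^2) = 3 / 0.900144 = 3.3328.
  gamma(1) = phi_1 gamma(0) = (-0.316)(3.3328) = -1.053165.
Therefore gamma(1) = -1.0532 (to 4 decimal places).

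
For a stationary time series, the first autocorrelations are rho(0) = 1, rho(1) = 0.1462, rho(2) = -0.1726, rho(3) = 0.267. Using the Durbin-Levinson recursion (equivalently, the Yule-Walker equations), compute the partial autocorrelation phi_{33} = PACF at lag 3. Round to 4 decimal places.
\phi_{33} = 0.3470

The PACF at lag k is phi_{kk}, the last component of the solution
to the Yule-Walker system G_k phi = r_k where
  (G_k)_{ij} = rho(|i - j|), (r_k)_i = rho(i), i,j = 1..k.
Equivalently, Durbin-Levinson gives phi_{kk} iteratively:
  phi_{11} = rho(1)
  phi_{kk} = [rho(k) - sum_{j=1..k-1} phi_{k-1,j} rho(k-j)]
            / [1 - sum_{j=1..k-1} phi_{k-1,j} rho(j)],
  phi_{k,j} = phi_{k-1,j} - phi_{kk} phi_{k-1,k-j},  j = 1..k-1.
Step k = 1:
  phi_11 = rho(1) = 0.1462.
Step k = 2:
  phi_22 = [rho(2) - phi_11 rho(1)] / [1 - phi_11 rho(1)] = [-0.1726 - (0.1462)(0.1462)] / [1 - (0.1462)(0.1462)]
         = -0.19397444 / 0.97862556 = -0.198211.
  Update: phi_21 = phi_11 - phi_22 phi_11 = 0.1462 - (-0.198211)(0.1462) = 0.175178.
Step k = 3:
  phi_33 = [rho(3) - phi_21 rho(2) - phi_22 rho(1)] / [1 - phi_21 rho(1) - phi_22 rho(2)]
    numerator   = 0.267 - (0.175178)(-0.1726) - (-0.198211)(0.1462) = 0.32621426
    denominator = 1 - (0.175178)(0.1462) - (-0.198211)(-0.1726) = 0.94017767
  phi_33 = 0.32621426 / 0.94017767 = 0.347.
Therefore phi_{33} = 0.3470.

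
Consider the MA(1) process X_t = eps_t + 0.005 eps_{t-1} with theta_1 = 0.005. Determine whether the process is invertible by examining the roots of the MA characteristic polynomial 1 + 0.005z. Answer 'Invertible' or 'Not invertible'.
\text{Invertible}

The MA(q) characteristic polynomial is P(z) = 1 + 0.005z.
Invertibility requires all roots to lie outside the unit circle, i.e. |z| > 1 for every root.
This is linear in z: 1 + (0.005) z = 0  =>  z = -1/(0.005) = -200,  |z| = 200.
Moduli of all roots: 200.0000.
All moduli strictly greater than 1? Yes.
Verdict: Invertible.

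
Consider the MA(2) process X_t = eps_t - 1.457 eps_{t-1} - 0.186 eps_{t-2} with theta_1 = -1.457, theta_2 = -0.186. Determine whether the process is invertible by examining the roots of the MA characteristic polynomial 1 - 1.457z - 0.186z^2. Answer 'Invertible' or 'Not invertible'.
\text{Not invertible}

The MA(q) characteristic polynomial is P(z) = 1 - 1.457z - 0.186z^2.
Invertibility requires all roots to lie outside the unit circle, i.e. |z| > 1 for every root.
Set 1 + (-1.457) z + (-0.186) z^2 = 0, i.e. a z^2 + b z + c = 0 with a = -0.186, b = -1.457, c = 1.
Discriminant D = b^2 - 4ac = (-1.457)^2 - 4*(-0.186)*1 = 2.122849 - (-0.744) = 2.866849.
D >= 0, so the roots are real: z = (-b +/- sqrt(D)) / (2a) = (1.457 +/- 1.693177) / (-0.372).
  z_1 = (1.457 + 1.693177) / (-0.372) = -8.4682,   |z_1| = 8.4682.
  z_2 = (1.457 - 1.693177) / (-0.372) = 0.6349,   |z_2| = 0.6349.
Moduli of all roots: 8.4682, 0.6349.
All moduli strictly greater than 1? No.
Verdict: Not invertible.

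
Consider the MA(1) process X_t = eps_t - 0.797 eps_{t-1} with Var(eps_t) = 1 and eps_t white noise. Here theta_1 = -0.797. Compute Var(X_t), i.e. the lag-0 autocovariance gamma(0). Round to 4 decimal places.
\gamma(0) = 1.6352

For an MA(q) process X_t = eps_t + sum_i theta_i eps_{t-i} with
Var(eps_t) = sigma^2, the variance is
  gamma(0) = sigma^2 * (1 + sum_i theta_i^2).
  sum_i theta_i^2 = (-0.797)^2 = 0.635209.
  gamma(0) = 1 * (1 + 0.635209) = 1 * 1.635209 = 1.635209, which rounds to 1.6352.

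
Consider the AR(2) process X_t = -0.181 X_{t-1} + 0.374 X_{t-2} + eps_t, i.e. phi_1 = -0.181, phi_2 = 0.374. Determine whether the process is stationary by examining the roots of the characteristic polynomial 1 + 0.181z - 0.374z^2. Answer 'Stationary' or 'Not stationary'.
\text{Stationary}

The AR(p) characteristic polynomial is P(z) = 1 + 0.181z - 0.374z^2.
Stationarity requires all roots to lie outside the unit circle, i.e. |z| > 1 for every root.
Set 1 + (0.181) z + (-0.374) z^2 = 0, i.e. a z^2 + b z + c = 0 with a = -0.374, b = 0.181, c = 1.
Discriminant D = b^2 - 4ac = (0.181)^2 - 4*(-0.374)*1 = 0.032761 - (-1.496) = 1.528761.
D >= 0, so the roots are real: z = (-b +/- sqrt(D)) / (2a) = (-0.181 +/- 1.236431) / (-0.748).
  z_1 = (-0.181 + 1.236431) / (-0.748) = -1.411,   |z_1| = 1.411.
  z_2 = (-0.181 - 1.236431) / (-0.748) = 1.895,   |z_2| = 1.895.
Moduli of all roots: 1.4110, 1.8950.
All moduli strictly greater than 1? Yes.
Verdict: Stationary.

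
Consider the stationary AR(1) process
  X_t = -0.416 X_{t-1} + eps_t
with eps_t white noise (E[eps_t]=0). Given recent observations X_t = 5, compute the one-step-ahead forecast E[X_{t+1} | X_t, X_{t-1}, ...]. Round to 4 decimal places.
E[X_{t+1} \mid \mathcal F_t] = -2.0800

For an AR(p) model X_t = c + sum_i phi_i X_{t-i} + eps_t, the
one-step-ahead conditional mean is
  E[X_{t+1} | X_t, ...] = c + sum_i phi_i X_{t+1-i}.
Substitute known values:
  E[X_{t+1} | ...] = (-0.416) * (5)
                   = -2.0800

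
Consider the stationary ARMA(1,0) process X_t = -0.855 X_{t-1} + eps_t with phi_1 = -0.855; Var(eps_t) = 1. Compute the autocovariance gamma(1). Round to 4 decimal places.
\gamma(1) = -3.1787

Multiply the model equation by X_{t-k} and take expectations. With theta_0 = psi_0 = 1 and psi_j the MA(infinity) weights, this gives
  gamma(k) - sum_i phi_i gamma(k-i) = c_k,
  c_k = sigma^2 * sum_{j=k..q} theta_j psi_{j-k}   (c_k = 0 for k > q),
using gamma(-m) = gamma(m).
Pure AR (q = 0): c_0 = sigma^2 = 1, c_k = 0 for k >= 1.
Equations for k = 0 and k = 1 (AR order 1):
  gamma(0) = phi_1 gamma(1) + c_0
  gamma(1) = phi_1 gamma(0) + c_1
Substituting the second into the first: gamma(0) (1 - phi_1^2) = c_0 + phi_1 c_1, so
  gamma(0) = c_0 / (1 - phi_1^2) = 1 / (1 - (-0.855)^2) = 1 / 0.268975 = 3.717818.
  gamma(1) = phi_1 gamma(0) = (-0.855)(3.717818) = -3.178734.
Therefore gamma(1) = -3.1787 (to 4 decimal places).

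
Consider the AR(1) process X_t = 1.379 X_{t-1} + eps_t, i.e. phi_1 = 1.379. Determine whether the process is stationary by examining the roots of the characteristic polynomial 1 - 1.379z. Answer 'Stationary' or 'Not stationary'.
\text{Not stationary}

The AR(p) characteristic polynomial is P(z) = 1 - 1.379z.
Stationarity requires all roots to lie outside the unit circle, i.e. |z| > 1 for every root.
This is linear in z: 1 + (-1.379) z = 0  =>  z = -1/(-1.379) = 0.725163,  |z| = 0.725163.
Moduli of all roots: 0.7252.
All moduli strictly greater than 1? No.
Verdict: Not stationary.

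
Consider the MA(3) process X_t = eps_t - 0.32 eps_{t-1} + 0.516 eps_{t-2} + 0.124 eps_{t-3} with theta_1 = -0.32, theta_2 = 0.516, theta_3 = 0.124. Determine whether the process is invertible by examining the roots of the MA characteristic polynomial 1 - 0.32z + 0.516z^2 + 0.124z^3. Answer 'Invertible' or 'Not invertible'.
\text{Invertible}

The MA(q) characteristic polynomial is P(z) = 1 - 0.32z + 0.516z^2 + 0.124z^3.
Invertibility requires all roots to lie outside the unit circle, i.e. |z| > 1 for every root.
Degree 3: look for a simple real root z0 first, then factor out (1 - z/z0) and solve the remaining quadratic.
Testing z0 = -5: P(-5) = 1 + (-0.32)(-5) + (0.516)(-5)^2 + (0.124)(-5)^3
  = 1 + (1.6) + (12.9) + (-15.5) = 0.  So z_0 = -5 is a root, |z_0| = 5.
Divide out the factor (1 + 0.2 z) = (1 - z/z0) (since 1/z0 = -0.2):
  P(z) = (1 + 0.2 z)(1 + (-0.52) z + (0.62) z^2)
  [check: z-coef -0.52 - (-0.2) = -0.32; z^2-coef 0.62 - (-0.2)(-0.52) = 0.516; z^3-coef -(-0.2)(0.62) = 0.124.]
Remaining roots from the quadratic factor 1 + (-0.52) z + (0.62) z^2:
  Set 1 + (-0.52) z + (0.62) z^2 = 0, i.e. a z^2 + b z + c = 0 with a = 0.62, b = -0.52, c = 1.
  Discriminant D = b^2 - 4ac = (-0.52)^2 - 4*(0.62)*1 = 0.2704 - (2.48) = -2.2096.
  D < 0, so the roots are the complex-conjugate pair z = (-b +/- i sqrt(-D)) / (2a) = 0.4194 +/- 1.1988i.
  For a conjugate pair |z|^2 = z * conj(z) = (product of roots) = c/a = 1/(0.62) = 1.612903, so |z| = sqrt(1.612903) = 1.27 for both roots.
Moduli of all roots: 5.0000, 1.2700, 1.2700.
All moduli strictly greater than 1? Yes.
Verdict: Invertible.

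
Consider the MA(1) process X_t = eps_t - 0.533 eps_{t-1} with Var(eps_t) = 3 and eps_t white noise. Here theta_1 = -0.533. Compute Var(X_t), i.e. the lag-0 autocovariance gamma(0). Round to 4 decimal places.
\gamma(0) = 3.8523

For an MA(q) process X_t = eps_t + sum_i theta_i eps_{t-i} with
Var(eps_t) = sigma^2, the variance is
  gamma(0) = sigma^2 * (1 + sum_i theta_i^2).
  sum_i theta_i^2 = (-0.533)^2 = 0.284089.
  gamma(0) = 3 * (1 + 0.284089) = 3 * 1.284089 = 3.852267, which rounds to 3.8523.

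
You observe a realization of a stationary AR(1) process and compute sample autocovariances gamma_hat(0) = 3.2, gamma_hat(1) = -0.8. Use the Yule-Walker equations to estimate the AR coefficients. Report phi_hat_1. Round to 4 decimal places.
\hat\phi_{1} = -0.2500

The Yule-Walker equations for an AR(p) process read, in matrix form,
  Gamma_p phi = r_p,   with   (Gamma_p)_{ij} = gamma(|i - j|),
                       (r_p)_i = gamma(i),   i,j = 1..p.
Substitute the sample gammas (Toeplitz matrix and right-hand side of size 1):
  Gamma_p = [[3.2]]
  r_p     = [-0.8]
With p = 1 this is the single equation gamma(0) phi_1 = gamma(1):
  phi_hat_1 = gamma(1) / gamma(0) = -0.8 / 3.2 = -0.2500.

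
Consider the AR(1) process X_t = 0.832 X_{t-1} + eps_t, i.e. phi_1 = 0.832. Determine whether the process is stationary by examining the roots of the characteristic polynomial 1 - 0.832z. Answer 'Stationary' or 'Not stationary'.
\text{Stationary}

The AR(p) characteristic polynomial is P(z) = 1 - 0.832z.
Stationarity requires all roots to lie outside the unit circle, i.e. |z| > 1 for every root.
This is linear in z: 1 + (-0.832) z = 0  =>  z = -1/(-0.832) = 1.201923,  |z| = 1.201923.
Moduli of all roots: 1.2019.
All moduli strictly greater than 1? Yes.
Verdict: Stationary.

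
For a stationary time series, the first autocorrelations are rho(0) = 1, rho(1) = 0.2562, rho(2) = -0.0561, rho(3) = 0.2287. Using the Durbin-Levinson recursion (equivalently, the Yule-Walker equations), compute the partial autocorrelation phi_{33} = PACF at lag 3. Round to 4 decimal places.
\phi_{33} = 0.3030

The PACF at lag k is phi_{kk}, the last component of the solution
to the Yule-Walker system G_k phi = r_k where
  (G_k)_{ij} = rho(|i - j|), (r_k)_i = rho(i), i,j = 1..k.
Equivalently, Durbin-Levinson gives phi_{kk} iteratively:
  phi_{11} = rho(1)
  phi_{kk} = [rho(k) - sum_{j=1..k-1} phi_{k-1,j} rho(k-j)]
            / [1 - sum_{j=1..k-1} phi_{k-1,j} rho(j)],
  phi_{k,j} = phi_{k-1,j} - phi_{kk} phi_{k-1,k-j},  j = 1..k-1.
Step k = 1:
  phi_11 = rho(1) = 0.2562.
Step k = 2:
  phi_22 = [rho(2) - phi_11 rho(1)] / [1 - phi_11 rho(1)] = [-0.0561 - (0.2562)(0.2562)] / [1 - (0.2562)(0.2562)]
         = -0.12173844 / 0.93436156 = -0.130291.
  Update: phi_21 = phi_11 - phi_22 phi_11 = 0.2562 - (-0.130291)(0.2562) = 0.28958.
Step k = 3:
  phi_33 = [rho(3) - phi_21 rho(2) - phi_22 rho(1)] / [1 - phi_21 rho(1) - phi_22 rho(2)]
    numerator   = 0.2287 - (0.28958)(-0.0561) - (-0.130291)(0.2562) = 0.27832589
    denominator = 1 - (0.28958)(0.2562) - (-0.130291)(-0.0561) = 0.9185002
  phi_33 = 0.27832589 / 0.9185002 = 0.303.
Therefore phi_{33} = 0.3030.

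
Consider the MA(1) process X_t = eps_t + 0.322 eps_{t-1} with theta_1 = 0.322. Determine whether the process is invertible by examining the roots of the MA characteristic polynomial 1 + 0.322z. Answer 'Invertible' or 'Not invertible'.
\text{Invertible}

The MA(q) characteristic polynomial is P(z) = 1 + 0.322z.
Invertibility requires all roots to lie outside the unit circle, i.e. |z| > 1 for every root.
This is linear in z: 1 + (0.322) z = 0  =>  z = -1/(0.322) = -3.10559,  |z| = 3.10559.
Moduli of all roots: 3.1056.
All moduli strictly greater than 1? Yes.
Verdict: Invertible.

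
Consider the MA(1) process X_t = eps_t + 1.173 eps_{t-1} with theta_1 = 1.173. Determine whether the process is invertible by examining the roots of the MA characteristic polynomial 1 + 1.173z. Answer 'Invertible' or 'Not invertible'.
\text{Not invertible}

The MA(q) characteristic polynomial is P(z) = 1 + 1.173z.
Invertibility requires all roots to lie outside the unit circle, i.e. |z| > 1 for every root.
This is linear in z: 1 + (1.173) z = 0  =>  z = -1/(1.173) = -0.852515,  |z| = 0.852515.
Moduli of all roots: 0.8525.
All moduli strictly greater than 1? No.
Verdict: Not invertible.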